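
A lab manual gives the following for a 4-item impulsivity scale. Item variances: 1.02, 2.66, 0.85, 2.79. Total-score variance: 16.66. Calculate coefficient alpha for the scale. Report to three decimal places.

Σσᵢ² = 1.02 + 2.66 + 0.85 + 2.79 = 7.32
α = (k/(k−1))·(1 − Σσᵢ²/σ²_T) = (4/3)·(1 − 7.32/16.66) = 0.747

coefficient alpha = 0.747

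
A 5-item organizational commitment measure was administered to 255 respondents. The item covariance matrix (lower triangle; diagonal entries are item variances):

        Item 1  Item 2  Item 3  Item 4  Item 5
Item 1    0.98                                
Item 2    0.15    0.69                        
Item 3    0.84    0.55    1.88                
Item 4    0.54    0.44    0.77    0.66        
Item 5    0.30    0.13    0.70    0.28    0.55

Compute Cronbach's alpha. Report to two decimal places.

Cronbach's alpha = 0.83

Σσ²ᵢ = 0.98 + 0.69 + 1.88 + 0.66 + 0.55 = 4.76
Σ_{i<j} σ_ij = 4.70
total variance = 4.76 + 2 × 4.70 = 14.16
α = (k/(k−1))·(1 − Σσ²ᵢ/total variance) = (5/4)·(1 − 4.76/14.16) = 0.83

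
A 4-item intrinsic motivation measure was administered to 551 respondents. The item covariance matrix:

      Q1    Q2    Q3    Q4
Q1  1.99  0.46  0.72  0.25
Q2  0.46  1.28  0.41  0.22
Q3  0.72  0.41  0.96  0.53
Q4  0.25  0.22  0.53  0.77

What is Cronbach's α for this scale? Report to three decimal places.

α = 0.678

Σσ²ᵢ = 1.99 + 1.28 + 0.96 + 0.77 = 5.00
Sum of off-diagonal covariances = 2.59
total variance = 5.00 + 2 × 2.59 = 10.18
α = (k/(k−1))·(1 − Σσ²ᵢ/total variance) = (4/3)·(1 − 5.00/10.18) = 0.678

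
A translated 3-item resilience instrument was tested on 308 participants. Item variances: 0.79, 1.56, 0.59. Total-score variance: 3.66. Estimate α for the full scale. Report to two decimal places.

α = 0.30

ΣVar(i) = 0.79 + 1.56 + 0.59 = 2.94
α = (k/(k−1))·(1 − ΣVar(i)/σ²_total) = (3/2)·(1 − 2.94/3.66) = 0.30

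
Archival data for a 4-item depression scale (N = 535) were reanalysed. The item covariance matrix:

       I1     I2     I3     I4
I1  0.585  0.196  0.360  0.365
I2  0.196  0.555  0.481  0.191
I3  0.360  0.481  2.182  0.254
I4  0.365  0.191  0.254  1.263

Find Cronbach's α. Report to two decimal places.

ΣVar(i) = 0.585 + 0.555 + 2.182 + 1.263 = 4.585
Sum of the distinct covariances = 1.847
Var(T) = 4.585 + 2 × 1.847 = 8.279
α = (k/(k−1))·(1 − ΣVar(i)/Var(T)) = (4/3)·(1 − 4.585/8.279) = 0.59

Cronbach's α = 0.59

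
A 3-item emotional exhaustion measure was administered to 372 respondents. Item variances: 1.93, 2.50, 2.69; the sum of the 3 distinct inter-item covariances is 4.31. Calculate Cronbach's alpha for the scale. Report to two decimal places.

Σσ²ᵢ = 1.93 + 2.50 + 2.69 = 7.12
Sum of distinct covariances = 4.31
total variance = Σσ²ᵢ + 2·Σcov = 7.12 + 2 × 4.31 = 15.74
α = (3/2)·(1 − 7.12/15.74) = 0.82

Cronbach's alpha = 0.82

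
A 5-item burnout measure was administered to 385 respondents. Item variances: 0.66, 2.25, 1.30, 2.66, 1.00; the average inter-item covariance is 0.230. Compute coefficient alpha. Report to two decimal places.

Σσ²ᵢ = 0.66 + 2.25 + 1.30 + 2.66 + 1.00 = 7.87
Sum of the 10 distinct covariances = 10 × 0.230 = 2.300
σ²_T = Σσ²ᵢ + 2·Σcov = 7.87 + 2 × 2.300 = 12.470
α = (5/4)·(1 − 7.87/12.470) = 0.46

coefficient alpha = 0.46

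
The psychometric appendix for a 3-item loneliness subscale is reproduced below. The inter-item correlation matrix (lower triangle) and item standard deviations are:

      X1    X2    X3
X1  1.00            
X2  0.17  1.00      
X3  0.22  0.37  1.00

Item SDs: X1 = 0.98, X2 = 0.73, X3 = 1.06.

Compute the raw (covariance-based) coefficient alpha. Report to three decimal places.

coefficient alpha = 0.491

Σσ²ᵢ = 0.98² + 0.73² + 1.06² = 2.6169
Covariances σ_ij = r_ij · s_i · s_j:
  σ(X1,X2) = 0.17 × 0.98 × 0.73 = 0.1216
  σ(X1,X3) = 0.22 × 0.98 × 1.06 = 0.2285
  σ(X2,X3) = 0.37 × 0.73 × 1.06 = 0.2863
σ²_T = Σσ²ᵢ + 2·Σσ_ij = 2.6169 + 2 × 0.6364 = 3.8897
α = (3/2)·(1 − 2.6169/3.8897) = 0.491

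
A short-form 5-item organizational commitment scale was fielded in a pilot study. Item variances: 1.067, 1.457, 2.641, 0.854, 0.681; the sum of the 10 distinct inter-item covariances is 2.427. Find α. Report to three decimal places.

α = 0.525

Σσ²ᵢ = 1.067 + 1.457 + 2.641 + 0.854 + 0.681 = 6.700
Sum of distinct covariances = 2.427
σ²_total = Σσ²ᵢ + 2·Σcov = 6.700 + 2 × 2.427 = 11.554
α = (5/4)·(1 − 6.700/11.554) = 0.525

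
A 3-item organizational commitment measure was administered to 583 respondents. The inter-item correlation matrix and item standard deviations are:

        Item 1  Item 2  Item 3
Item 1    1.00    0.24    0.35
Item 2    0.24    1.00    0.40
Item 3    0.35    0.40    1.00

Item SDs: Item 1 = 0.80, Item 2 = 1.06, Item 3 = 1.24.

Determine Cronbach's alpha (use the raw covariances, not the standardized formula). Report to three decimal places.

Σσ²ᵢ = 0.80² + 1.06² + 1.24² = 3.3012
Covariances σ_ij = r_ij · s_i · s_j:
  σ(Item 1,Item 2) = 0.24 × 0.80 × 1.06 = 0.2035
  σ(Item 1,Item 3) = 0.35 × 0.80 × 1.24 = 0.3472
  σ(Item 2,Item 3) = 0.40 × 1.06 × 1.24 = 0.5258
σ²_T = Σσ²ᵢ + 2·Σσ_ij = 3.3012 + 2 × 1.0765 = 5.4542
α = (3/2)·(1 − 3.3012/5.4542) = 0.592

α = 0.592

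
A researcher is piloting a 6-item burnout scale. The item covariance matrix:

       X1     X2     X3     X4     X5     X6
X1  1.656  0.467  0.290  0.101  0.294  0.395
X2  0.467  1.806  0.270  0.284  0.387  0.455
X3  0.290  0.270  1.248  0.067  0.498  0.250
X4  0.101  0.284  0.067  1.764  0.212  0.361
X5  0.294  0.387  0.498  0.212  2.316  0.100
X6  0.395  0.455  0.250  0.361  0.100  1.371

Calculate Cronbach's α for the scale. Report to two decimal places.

α = 0.56

sum of item variances = 1.656 + 1.806 + 1.248 + 1.764 + 2.316 + 1.371 = 10.161
Σ_{i<j} σ_ij = 4.431
Var(T) = 10.161 + 2 × 4.431 = 19.023
α = (k/(k−1))·(1 − sum of item variances/Var(T)) = (6/5)·(1 − 10.161/19.023) = 0.56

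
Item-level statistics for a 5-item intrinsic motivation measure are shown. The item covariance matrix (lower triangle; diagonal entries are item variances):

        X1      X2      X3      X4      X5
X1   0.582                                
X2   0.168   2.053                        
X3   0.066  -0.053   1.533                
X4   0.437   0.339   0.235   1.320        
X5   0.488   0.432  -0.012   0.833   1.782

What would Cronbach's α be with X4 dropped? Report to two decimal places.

Cronbach's α = 0.36

Remaining items: X1, X2, X3, X5 (k = 4).
Σσ²ᵢ = 0.582 + 2.053 + 1.533 + 1.782 = 5.950
σ²_total = 5.950 + 2 × 1.089 = 8.128
α (item deleted) = (4/3)·(1 − 5.950/8.128) = 0.36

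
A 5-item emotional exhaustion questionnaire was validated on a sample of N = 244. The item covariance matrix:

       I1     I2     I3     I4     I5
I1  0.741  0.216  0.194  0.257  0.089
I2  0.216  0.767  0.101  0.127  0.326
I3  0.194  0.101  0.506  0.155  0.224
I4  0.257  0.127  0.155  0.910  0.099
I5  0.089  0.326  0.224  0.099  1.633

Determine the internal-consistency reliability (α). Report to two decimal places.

α = 0.55

ΣVar(i) = 0.741 + 0.767 + 0.506 + 0.910 + 1.633 = 4.557
Sum of the distinct covariances = 1.788
σ²_T = 4.557 + 2 × 1.788 = 8.133
α = (k/(k−1))·(1 − ΣVar(i)/σ²_T) = (5/4)·(1 − 4.557/8.133) = 0.55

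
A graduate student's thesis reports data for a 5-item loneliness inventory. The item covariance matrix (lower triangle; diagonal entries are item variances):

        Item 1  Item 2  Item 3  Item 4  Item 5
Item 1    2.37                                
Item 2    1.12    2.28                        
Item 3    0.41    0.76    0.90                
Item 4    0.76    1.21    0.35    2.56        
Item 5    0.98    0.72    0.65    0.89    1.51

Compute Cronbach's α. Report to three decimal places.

Σσᵢ² = 2.37 + 2.28 + 0.90 + 2.56 + 1.51 = 9.62
Sum of off-diagonal covariances = 7.85
total variance = 9.62 + 2 × 7.85 = 25.32
α = (k/(k−1))·(1 − Σσᵢ²/total variance) = (5/4)·(1 − 9.62/25.32) = 0.775

α = 0.775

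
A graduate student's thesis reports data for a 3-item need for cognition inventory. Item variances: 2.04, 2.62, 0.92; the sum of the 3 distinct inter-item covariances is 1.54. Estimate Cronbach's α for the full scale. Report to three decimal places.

Σσᵢ² = 2.04 + 2.62 + 0.92 = 5.58
Sum of distinct covariances = 1.54
Var(T) = Σσᵢ² + 2·Σcov = 5.58 + 2 × 1.54 = 8.66
α = (3/2)·(1 − 5.58/8.66) = 0.533

Cronbach's α = 0.533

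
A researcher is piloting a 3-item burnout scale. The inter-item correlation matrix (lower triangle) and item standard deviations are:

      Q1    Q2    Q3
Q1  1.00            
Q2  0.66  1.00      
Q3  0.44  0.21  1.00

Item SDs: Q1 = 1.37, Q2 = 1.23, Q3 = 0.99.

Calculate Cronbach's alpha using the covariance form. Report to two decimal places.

Σσ²ᵢ = 1.37² + 1.23² + 0.99² = 4.3699
Covariances σ_ij = r_ij · s_i · s_j:
  σ(Q1,Q2) = 0.66 × 1.37 × 1.23 = 1.1122
  σ(Q1,Q3) = 0.44 × 1.37 × 0.99 = 0.5968
  σ(Q2,Q3) = 0.21 × 1.23 × 0.99 = 0.2557
σ²_T = Σσ²ᵢ + 2·Σσ_ij = 4.3699 + 2 × 1.9647 = 8.2993
α = (3/2)·(1 − 4.3699/8.2993) = 0.71

α = 0.71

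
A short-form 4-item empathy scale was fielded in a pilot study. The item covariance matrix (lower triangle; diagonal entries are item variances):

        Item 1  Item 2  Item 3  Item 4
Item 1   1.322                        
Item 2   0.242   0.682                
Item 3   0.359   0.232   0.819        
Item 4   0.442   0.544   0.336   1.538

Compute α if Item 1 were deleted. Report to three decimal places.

α = 0.634

Remaining items: Item 2, Item 3, Item 4 (k = 3).
ΣVar(i) = 0.682 + 0.819 + 1.538 = 3.039
total variance = 3.039 + 2 × 1.112 = 5.263
α (item deleted) = (3/2)·(1 − 3.039/5.263) = 0.634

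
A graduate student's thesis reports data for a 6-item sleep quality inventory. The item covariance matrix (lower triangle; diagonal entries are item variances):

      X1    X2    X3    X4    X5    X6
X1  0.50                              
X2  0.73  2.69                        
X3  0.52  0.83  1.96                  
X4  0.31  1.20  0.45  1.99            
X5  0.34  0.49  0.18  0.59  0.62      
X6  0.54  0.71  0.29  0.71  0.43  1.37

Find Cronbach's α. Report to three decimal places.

α = 0.775

Σσ²ᵢ = 0.50 + 2.69 + 1.96 + 1.99 + 0.62 + 1.37 = 9.13
Sum of the distinct covariances = 8.32
Var(T) = 9.13 + 2 × 8.32 = 25.77
α = (k/(k−1))·(1 − Σσ²ᵢ/Var(T)) = (6/5)·(1 − 9.13/25.77) = 0.775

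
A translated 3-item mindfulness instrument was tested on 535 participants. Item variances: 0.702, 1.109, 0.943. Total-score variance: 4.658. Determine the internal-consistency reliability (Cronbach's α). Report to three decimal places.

ΣVar(i) = 0.702 + 1.109 + 0.943 = 2.754
α = (k/(k−1))·(1 − ΣVar(i)/total variance) = (3/2)·(1 − 2.754/4.658) = 0.613

Cronbach's α = 0.613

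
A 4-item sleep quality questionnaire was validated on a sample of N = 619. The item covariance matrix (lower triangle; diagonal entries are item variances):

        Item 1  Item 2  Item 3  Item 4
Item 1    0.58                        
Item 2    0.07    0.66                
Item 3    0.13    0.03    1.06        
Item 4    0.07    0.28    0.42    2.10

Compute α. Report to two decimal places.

ΣVar(i) = 0.58 + 0.66 + 1.06 + 2.10 = 4.40
Sum of the distinct covariances = 1.00
Var(T) = 4.40 + 2 × 1.00 = 6.40
α = (k/(k−1))·(1 − ΣVar(i)/Var(T)) = (4/3)·(1 − 4.40/6.40) = 0.42

α = 0.42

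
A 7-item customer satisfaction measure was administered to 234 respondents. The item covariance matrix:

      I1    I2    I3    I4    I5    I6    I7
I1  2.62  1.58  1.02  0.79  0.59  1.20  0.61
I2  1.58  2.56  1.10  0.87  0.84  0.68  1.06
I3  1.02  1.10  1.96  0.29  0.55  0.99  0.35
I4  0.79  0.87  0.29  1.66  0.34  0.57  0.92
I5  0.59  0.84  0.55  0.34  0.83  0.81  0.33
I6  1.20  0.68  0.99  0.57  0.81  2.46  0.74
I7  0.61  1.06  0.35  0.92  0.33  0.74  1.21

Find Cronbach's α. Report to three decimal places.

Cronbach's α = 0.828

Σσᵢ² = 2.62 + 2.56 + 1.96 + 1.66 + 0.83 + 2.46 + 1.21 = 13.30
Sum of off-diagonal covariances = 16.23
Var(T) = 13.30 + 2 × 16.23 = 45.76
α = (k/(k−1))·(1 − Σσᵢ²/Var(T)) = (7/6)·(1 − 13.30/45.76) = 0.828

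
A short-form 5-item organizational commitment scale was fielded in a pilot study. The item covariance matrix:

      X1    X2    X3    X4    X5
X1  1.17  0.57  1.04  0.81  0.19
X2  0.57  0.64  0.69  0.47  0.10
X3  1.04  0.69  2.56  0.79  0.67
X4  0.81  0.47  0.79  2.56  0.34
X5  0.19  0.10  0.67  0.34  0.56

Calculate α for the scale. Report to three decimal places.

sum of item variances = 1.17 + 0.64 + 2.56 + 2.56 + 0.56 = 7.49
Sum of off-diagonal covariances = 5.67
total variance = 7.49 + 2 × 5.67 = 18.83
α = (k/(k−1))·(1 − sum of item variances/total variance) = (5/4)·(1 − 7.49/18.83) = 0.753

α = 0.753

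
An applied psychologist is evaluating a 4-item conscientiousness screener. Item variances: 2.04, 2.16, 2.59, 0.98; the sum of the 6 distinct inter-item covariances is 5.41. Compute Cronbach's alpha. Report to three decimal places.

Σσᵢ² = 2.04 + 2.16 + 2.59 + 0.98 = 7.77
Sum of distinct covariances = 5.41
σ²_total = Σσᵢ² + 2·Σcov = 7.77 + 2 × 5.41 = 18.59
α = (4/3)·(1 − 7.77/18.59) = 0.776

Cronbach's alpha = 0.776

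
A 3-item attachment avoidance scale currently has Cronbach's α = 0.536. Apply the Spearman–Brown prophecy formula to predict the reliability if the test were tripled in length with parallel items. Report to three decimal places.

Length factor m = 3
α' = m·α / (1 + (m−1)·α)
   = 3 × 0.536 / (1 + (3 − 1) × 0.536)
   = 1.6080 / 2.0720 = 0.776

predicted reliability = 0.776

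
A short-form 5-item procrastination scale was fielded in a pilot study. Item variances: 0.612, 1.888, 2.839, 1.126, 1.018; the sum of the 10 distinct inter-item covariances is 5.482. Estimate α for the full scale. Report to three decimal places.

α = 0.743

Σσᵢ² = 0.612 + 1.888 + 2.839 + 1.126 + 1.018 = 7.483
Sum of distinct covariances = 5.482
σ²_T = Σσᵢ² + 2·Σcov = 7.483 + 2 × 5.482 = 18.447
α = (5/4)·(1 − 7.483/18.447) = 0.743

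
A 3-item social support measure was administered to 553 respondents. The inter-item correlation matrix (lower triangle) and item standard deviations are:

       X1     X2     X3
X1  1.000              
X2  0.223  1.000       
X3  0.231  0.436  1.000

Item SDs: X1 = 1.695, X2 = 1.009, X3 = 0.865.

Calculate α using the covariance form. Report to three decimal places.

α = 0.483

Σσ²ᵢ = 1.695² + 1.009² + 0.865² = 4.6393
Covariances σ_ij = r_ij · s_i · s_j:
  σ(X1,X2) = 0.223 × 1.695 × 1.009 = 0.3814
  σ(X1,X3) = 0.231 × 1.695 × 0.865 = 0.3387
  σ(X2,X3) = 0.436 × 1.009 × 0.865 = 0.3805
σ²_T = Σσ²ᵢ + 2·Σσ_ij = 4.6393 + 2 × 1.1006 = 6.8405
α = (3/2)·(1 − 4.6393/6.8405) = 0.483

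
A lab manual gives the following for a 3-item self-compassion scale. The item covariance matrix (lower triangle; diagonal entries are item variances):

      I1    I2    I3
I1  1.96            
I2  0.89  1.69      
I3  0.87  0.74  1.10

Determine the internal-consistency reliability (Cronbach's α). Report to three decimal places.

ΣVar(i) = 1.96 + 1.69 + 1.10 = 4.75
Σ_{i<j} σ_ij = 2.50
σ²_total = 4.75 + 2 × 2.50 = 9.75
α = (k/(k−1))·(1 − ΣVar(i)/σ²_total) = (3/2)·(1 − 4.75/9.75) = 0.769

α = 0.769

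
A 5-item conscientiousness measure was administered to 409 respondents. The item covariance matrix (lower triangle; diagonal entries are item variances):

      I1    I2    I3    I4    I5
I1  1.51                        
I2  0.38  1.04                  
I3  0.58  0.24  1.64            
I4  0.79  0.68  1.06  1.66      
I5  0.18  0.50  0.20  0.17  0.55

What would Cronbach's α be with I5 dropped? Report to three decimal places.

α = 0.747

Remaining items: I1, I2, I3, I4 (k = 4).
ΣVar(i) = 1.51 + 1.04 + 1.64 + 1.66 = 5.85
σ²_T = 5.85 + 2 × 3.73 = 13.31
α (item deleted) = (4/3)·(1 − 5.85/13.31) = 0.747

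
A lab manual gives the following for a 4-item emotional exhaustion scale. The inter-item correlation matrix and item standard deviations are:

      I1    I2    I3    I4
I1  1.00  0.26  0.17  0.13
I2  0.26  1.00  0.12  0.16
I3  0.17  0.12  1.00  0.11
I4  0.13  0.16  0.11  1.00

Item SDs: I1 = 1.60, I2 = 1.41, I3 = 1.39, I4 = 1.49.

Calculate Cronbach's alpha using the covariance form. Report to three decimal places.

Σσ²ᵢ = 1.60² + 1.41² + 1.39² + 1.49² = 8.7003
Covariances σ_ij = r_ij · s_i · s_j:
  σ(I1,I2) = 0.26 × 1.60 × 1.41 = 0.5866
  σ(I1,I3) = 0.17 × 1.60 × 1.39 = 0.3781
  σ(I1,I4) = 0.13 × 1.60 × 1.49 = 0.3099
  σ(I2,I3) = 0.12 × 1.41 × 1.39 = 0.2352
  σ(I2,I4) = 0.16 × 1.41 × 1.49 = 0.3361
  σ(I3,I4) = 0.11 × 1.39 × 1.49 = 0.2278
σ²_T = Σσ²ᵢ + 2·Σσ_ij = 8.7003 + 2 × 2.0737 = 12.8477
α = (4/3)·(1 − 8.7003/12.8477) = 0.430

Cronbach's alpha = 0.430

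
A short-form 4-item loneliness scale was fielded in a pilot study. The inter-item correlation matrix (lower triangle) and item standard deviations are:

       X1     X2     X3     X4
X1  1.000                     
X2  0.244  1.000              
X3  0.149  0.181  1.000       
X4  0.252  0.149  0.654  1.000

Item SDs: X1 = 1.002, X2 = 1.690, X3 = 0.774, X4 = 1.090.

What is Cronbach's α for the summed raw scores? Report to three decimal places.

α = 0.531

Σσ²ᵢ = 1.002² + 1.690² + 0.774² + 1.090² = 5.6473
Covariances σ_ij = r_ij · s_i · s_j:
  σ(X1,X2) = 0.244 × 1.002 × 1.690 = 0.4132
  σ(X1,X3) = 0.149 × 1.002 × 0.774 = 0.1156
  σ(X1,X4) = 0.252 × 1.002 × 1.090 = 0.2752
  σ(X2,X3) = 0.181 × 1.690 × 0.774 = 0.2368
  σ(X2,X4) = 0.149 × 1.690 × 1.090 = 0.2745
  σ(X3,X4) = 0.654 × 0.774 × 1.090 = 0.5518
σ²_T = Σσ²ᵢ + 2·Σσ_ij = 5.6473 + 2 × 1.8671 = 9.3815
α = (4/3)·(1 − 5.6473/9.3815) = 0.531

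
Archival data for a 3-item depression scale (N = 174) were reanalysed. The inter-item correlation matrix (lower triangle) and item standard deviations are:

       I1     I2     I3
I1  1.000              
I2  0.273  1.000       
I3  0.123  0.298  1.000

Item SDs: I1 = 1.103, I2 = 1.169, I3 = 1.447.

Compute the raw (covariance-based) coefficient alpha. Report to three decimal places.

Σσ²ᵢ = 1.103² + 1.169² + 1.447² = 4.6770
Covariances σ_ij = r_ij · s_i · s_j:
  σ(I1,I2) = 0.273 × 1.103 × 1.169 = 0.3520
  σ(I1,I3) = 0.123 × 1.103 × 1.447 = 0.1963
  σ(I2,I3) = 0.298 × 1.169 × 1.447 = 0.5041
σ²_T = Σσ²ᵢ + 2·Σσ_ij = 4.6770 + 2 × 1.0524 = 6.7818
α = (3/2)·(1 − 4.6770/6.7818) = 0.466

α = 0.466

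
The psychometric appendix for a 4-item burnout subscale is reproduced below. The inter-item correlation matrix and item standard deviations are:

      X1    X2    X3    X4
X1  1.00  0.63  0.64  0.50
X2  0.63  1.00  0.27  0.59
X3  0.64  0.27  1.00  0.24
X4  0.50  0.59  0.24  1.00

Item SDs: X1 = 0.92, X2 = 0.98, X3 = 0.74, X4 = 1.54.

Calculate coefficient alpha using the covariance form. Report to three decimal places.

coefficient alpha = 0.754

Σσ²ᵢ = 0.92² + 0.98² + 0.74² + 1.54² = 4.7260
Covariances σ_ij = r_ij · s_i · s_j:
  σ(X1,X2) = 0.63 × 0.92 × 0.98 = 0.5680
  σ(X1,X3) = 0.64 × 0.92 × 0.74 = 0.4357
  σ(X1,X4) = 0.50 × 0.92 × 1.54 = 0.7084
  σ(X2,X3) = 0.27 × 0.98 × 0.74 = 0.1958
  σ(X2,X4) = 0.59 × 0.98 × 1.54 = 0.8904
  σ(X3,X4) = 0.24 × 0.74 × 1.54 = 0.2735
σ²_T = Σσ²ᵢ + 2·Σσ_ij = 4.7260 + 2 × 3.0718 = 10.8696
α = (4/3)·(1 − 4.7260/10.8696) = 0.754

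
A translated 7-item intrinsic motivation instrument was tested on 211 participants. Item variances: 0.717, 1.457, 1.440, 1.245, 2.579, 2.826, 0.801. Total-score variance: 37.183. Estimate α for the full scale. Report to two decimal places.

ΣVar(i) = 0.717 + 1.457 + 1.440 + 1.245 + 2.579 + 2.826 + 0.801 = 11.065
α = (k/(k−1))·(1 − ΣVar(i)/σ²_T) = (7/6)·(1 − 11.065/37.183) = 0.82

α = 0.82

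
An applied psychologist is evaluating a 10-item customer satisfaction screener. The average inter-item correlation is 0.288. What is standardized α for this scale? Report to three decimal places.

Standardized α = k·r̄ / (1 + (k−1)·r̄) = 10 × 0.288 / (1 + 9 × 0.288)
  = 2.8800 / 3.5920 = 0.802

standardized α = 0.802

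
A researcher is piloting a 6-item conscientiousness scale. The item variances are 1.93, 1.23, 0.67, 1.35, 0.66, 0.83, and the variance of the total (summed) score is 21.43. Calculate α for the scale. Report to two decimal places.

Σσ²ᵢ = 1.93 + 1.23 + 0.67 + 1.35 + 0.66 + 0.83 = 6.67
α = (k/(k−1))·(1 − Σσ²ᵢ/σ²_total) = (6/5)·(1 − 6.67/21.43) = 0.83

α = 0.83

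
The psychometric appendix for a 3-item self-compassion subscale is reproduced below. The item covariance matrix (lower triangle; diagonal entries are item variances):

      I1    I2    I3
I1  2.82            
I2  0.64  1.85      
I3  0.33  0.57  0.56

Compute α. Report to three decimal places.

Σσᵢ² = 2.82 + 1.85 + 0.56 = 5.23
Sum of the distinct covariances = 1.54
σ²_total = 5.23 + 2 × 1.54 = 8.31
α = (k/(k−1))·(1 − Σσᵢ²/σ²_total) = (3/2)·(1 − 5.23/8.31) = 0.556

α = 0.556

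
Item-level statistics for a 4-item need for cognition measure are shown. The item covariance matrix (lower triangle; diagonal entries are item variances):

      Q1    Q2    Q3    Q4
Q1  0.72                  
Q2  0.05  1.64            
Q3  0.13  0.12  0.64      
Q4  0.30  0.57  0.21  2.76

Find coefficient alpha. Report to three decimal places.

α = 0.432

sum of item variances = 0.72 + 1.64 + 0.64 + 2.76 = 5.76
Sum of the distinct covariances = 1.38
σ²_T = 5.76 + 2 × 1.38 = 8.52
α = (k/(k−1))·(1 − sum of item variances/σ²_T) = (4/3)·(1 − 5.76/8.52) = 0.432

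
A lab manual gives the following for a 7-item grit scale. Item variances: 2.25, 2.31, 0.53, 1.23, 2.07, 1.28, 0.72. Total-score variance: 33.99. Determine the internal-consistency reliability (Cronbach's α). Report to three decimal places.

Cronbach's α = 0.810

Σσ²ᵢ = 2.25 + 2.31 + 0.53 + 1.23 + 2.07 + 1.28 + 0.72 = 10.39
α = (k/(k−1))·(1 − Σσ²ᵢ/Var(T)) = (7/6)·(1 − 10.39/33.99) = 0.810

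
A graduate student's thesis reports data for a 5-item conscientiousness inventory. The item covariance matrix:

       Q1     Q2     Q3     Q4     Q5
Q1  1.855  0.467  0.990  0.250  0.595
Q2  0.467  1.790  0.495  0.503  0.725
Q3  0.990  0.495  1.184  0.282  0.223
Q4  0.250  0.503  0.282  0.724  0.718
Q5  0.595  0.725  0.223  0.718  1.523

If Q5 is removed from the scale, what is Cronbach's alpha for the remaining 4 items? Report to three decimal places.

Remaining items: Q1, Q2, Q3, Q4 (k = 4).
sum of item variances = 1.855 + 1.790 + 1.184 + 0.724 = 5.553
Var(T) = 5.553 + 2 × 2.987 = 11.527
α (item deleted) = (4/3)·(1 − 5.553/11.527) = 0.691

Cronbach's alpha = 0.691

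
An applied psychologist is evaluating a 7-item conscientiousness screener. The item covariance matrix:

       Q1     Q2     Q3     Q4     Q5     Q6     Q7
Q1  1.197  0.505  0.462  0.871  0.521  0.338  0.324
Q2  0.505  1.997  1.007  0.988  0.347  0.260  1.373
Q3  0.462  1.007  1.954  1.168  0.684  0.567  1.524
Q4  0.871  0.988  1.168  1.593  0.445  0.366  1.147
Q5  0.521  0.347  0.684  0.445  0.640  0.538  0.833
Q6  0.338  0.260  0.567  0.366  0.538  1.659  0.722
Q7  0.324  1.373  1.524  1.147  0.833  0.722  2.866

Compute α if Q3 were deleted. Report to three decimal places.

α = 0.790

Remaining items: Q1, Q2, Q4, Q5, Q6, Q7 (k = 6).
sum of item variances = 1.197 + 1.997 + 1.593 + 0.640 + 1.659 + 2.866 = 9.952
Var(T) = 9.952 + 2 × 9.578 = 29.108
α (item deleted) = (6/5)·(1 − 9.952/29.108) = 0.790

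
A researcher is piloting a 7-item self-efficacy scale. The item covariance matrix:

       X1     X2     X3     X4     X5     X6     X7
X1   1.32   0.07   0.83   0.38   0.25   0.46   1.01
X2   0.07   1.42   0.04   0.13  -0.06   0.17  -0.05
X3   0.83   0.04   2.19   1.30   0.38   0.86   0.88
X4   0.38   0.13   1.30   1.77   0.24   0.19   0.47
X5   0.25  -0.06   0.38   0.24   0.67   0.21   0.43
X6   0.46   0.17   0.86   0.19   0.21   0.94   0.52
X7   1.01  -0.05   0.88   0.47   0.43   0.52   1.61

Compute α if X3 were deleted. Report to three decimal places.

Remaining items: X1, X2, X4, X5, X6, X7 (k = 6).
sum of item variances = 1.32 + 1.42 + 1.77 + 0.67 + 0.94 + 1.61 = 7.73
total variance = 7.73 + 2 × 4.42 = 16.57
α (item deleted) = (6/5)·(1 − 7.73/16.57) = 0.640

α = 0.640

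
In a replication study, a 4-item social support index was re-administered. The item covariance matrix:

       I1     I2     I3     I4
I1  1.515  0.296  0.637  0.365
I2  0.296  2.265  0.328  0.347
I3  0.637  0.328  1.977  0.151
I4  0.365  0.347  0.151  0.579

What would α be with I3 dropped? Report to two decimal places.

Remaining items: I1, I2, I4 (k = 3).
sum of item variances = 1.515 + 2.265 + 0.579 = 4.359
Var(T) = 4.359 + 2 × 1.008 = 6.375
α (item deleted) = (3/2)·(1 − 4.359/6.375) = 0.47

α = 0.47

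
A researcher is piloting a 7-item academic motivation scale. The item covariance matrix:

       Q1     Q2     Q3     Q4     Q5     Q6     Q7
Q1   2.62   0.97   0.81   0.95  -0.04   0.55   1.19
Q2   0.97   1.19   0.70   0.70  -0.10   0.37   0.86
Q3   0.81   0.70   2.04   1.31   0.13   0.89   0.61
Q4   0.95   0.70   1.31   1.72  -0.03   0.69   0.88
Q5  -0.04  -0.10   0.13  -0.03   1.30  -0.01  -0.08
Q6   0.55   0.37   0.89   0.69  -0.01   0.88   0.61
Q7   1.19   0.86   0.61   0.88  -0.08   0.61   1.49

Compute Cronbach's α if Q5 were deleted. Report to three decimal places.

α = 0.850

Remaining items: Q1, Q2, Q3, Q4, Q6, Q7 (k = 6).
Σσ²ᵢ = 2.62 + 1.19 + 2.04 + 1.72 + 0.88 + 1.49 = 9.94
σ²_T = 9.94 + 2 × 12.09 = 34.12
α (item deleted) = (6/5)·(1 − 9.94/34.12) = 0.850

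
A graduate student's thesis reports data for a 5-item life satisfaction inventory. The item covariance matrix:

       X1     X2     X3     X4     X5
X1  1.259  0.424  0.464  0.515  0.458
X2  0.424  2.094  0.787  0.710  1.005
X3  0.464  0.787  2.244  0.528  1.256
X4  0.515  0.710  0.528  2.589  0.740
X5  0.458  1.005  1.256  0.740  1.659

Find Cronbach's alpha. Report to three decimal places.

Cronbach's alpha = 0.729

Σσᵢ² = 1.259 + 2.094 + 2.244 + 2.589 + 1.659 = 9.845
Sum of off-diagonal covariances = 6.887
σ²_T = 9.845 + 2 × 6.887 = 23.619
α = (k/(k−1))·(1 − Σσᵢ²/σ²_T) = (5/4)·(1 − 9.845/23.619) = 0.729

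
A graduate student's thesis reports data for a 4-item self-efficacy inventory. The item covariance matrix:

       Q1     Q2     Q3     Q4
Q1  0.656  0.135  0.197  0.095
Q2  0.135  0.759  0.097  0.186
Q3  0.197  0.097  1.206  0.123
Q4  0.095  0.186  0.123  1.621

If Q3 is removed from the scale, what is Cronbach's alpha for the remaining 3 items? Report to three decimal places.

Remaining items: Q1, Q2, Q4 (k = 3).
ΣVar(i) = 0.656 + 0.759 + 1.621 = 3.036
σ²_total = 3.036 + 2 × 0.416 = 3.868
α (item deleted) = (3/2)·(1 − 3.036/3.868) = 0.323

α = 0.323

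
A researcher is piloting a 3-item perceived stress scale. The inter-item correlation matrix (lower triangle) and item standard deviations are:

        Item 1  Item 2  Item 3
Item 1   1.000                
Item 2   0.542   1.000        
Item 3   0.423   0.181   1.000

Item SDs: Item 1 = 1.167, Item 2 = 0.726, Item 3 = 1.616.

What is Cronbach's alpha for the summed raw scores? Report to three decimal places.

Σσ²ᵢ = 1.167² + 0.726² + 1.616² = 4.5004
Covariances σ_ij = r_ij · s_i · s_j:
  σ(Item 1,Item 2) = 0.542 × 1.167 × 0.726 = 0.4592
  σ(Item 1,Item 3) = 0.423 × 1.167 × 1.616 = 0.7977
  σ(Item 2,Item 3) = 0.181 × 0.726 × 1.616 = 0.2124
σ²_T = Σσ²ᵢ + 2·Σσ_ij = 4.5004 + 2 × 1.4693 = 7.4390
α = (3/2)·(1 − 4.5004/7.4390) = 0.593

Cronbach's alpha = 0.593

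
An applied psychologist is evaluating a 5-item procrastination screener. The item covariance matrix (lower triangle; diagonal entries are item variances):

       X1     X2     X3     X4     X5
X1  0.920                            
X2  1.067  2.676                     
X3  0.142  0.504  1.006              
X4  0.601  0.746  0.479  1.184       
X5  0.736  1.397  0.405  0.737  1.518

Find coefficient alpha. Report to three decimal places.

coefficient alpha = 0.814

sum of item variances = 0.920 + 2.676 + 1.006 + 1.184 + 1.518 = 7.304
Sum of the distinct covariances = 6.814
σ²_T = 7.304 + 2 × 6.814 = 20.932
α = (k/(k−1))·(1 − sum of item variances/σ²_T) = (5/4)·(1 − 7.304/20.932) = 0.814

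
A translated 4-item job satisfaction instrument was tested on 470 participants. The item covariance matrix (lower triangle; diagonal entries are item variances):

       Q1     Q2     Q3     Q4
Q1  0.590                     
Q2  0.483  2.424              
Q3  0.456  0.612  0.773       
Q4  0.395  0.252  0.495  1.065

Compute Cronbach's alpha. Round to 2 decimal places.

Σσ²ᵢ = 0.590 + 2.424 + 0.773 + 1.065 = 4.852
Sum of off-diagonal covariances = 2.693
Var(T) = 4.852 + 2 × 2.693 = 10.238
α = (k/(k−1))·(1 − Σσ²ᵢ/Var(T)) = (4/3)·(1 − 4.852/10.238) = 0.70

α = 0.70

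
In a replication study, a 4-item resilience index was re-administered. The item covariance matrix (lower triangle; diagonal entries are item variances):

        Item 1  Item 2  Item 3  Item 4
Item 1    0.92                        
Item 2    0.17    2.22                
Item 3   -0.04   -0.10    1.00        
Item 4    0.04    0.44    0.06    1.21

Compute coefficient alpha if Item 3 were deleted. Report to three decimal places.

coefficient alpha = 0.345

Remaining items: Item 1, Item 2, Item 4 (k = 3).
ΣVar(i) = 0.92 + 2.22 + 1.21 = 4.35
total variance = 4.35 + 2 × 0.65 = 5.65
α (item deleted) = (3/2)·(1 − 4.35/5.65) = 0.345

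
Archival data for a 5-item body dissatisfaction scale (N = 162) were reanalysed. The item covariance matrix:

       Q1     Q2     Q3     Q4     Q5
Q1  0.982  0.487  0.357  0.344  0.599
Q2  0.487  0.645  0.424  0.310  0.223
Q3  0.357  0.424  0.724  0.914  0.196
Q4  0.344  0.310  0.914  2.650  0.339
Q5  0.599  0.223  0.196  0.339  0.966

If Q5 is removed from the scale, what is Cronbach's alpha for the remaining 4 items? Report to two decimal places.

Remaining items: Q1, Q2, Q3, Q4 (k = 4).
Σσ²ᵢ = 0.982 + 0.645 + 0.724 + 2.650 = 5.001
Var(T) = 5.001 + 2 × 2.836 = 10.673
α (item deleted) = (4/3)·(1 − 5.001/10.673) = 0.71

α = 0.71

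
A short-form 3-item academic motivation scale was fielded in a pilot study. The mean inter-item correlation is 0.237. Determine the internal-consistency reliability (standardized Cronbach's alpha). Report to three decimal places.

Standardized α = k·r̄ / (1 + (k−1)·r̄) = 3 × 0.237 / (1 + 2 × 0.237)
  = 0.7110 / 1.4740 = 0.482

standardized Cronbach's alpha = 0.482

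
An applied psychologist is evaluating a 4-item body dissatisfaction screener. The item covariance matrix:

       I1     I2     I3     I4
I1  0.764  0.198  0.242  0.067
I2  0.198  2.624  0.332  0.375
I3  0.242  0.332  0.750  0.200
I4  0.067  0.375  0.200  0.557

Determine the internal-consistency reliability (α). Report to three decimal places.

α = 0.501

Σσ²ᵢ = 0.764 + 2.624 + 0.750 + 0.557 = 4.695
Sum of the distinct covariances = 1.414
Var(T) = 4.695 + 2 × 1.414 = 7.523
α = (k/(k−1))·(1 − Σσ²ᵢ/Var(T)) = (4/3)·(1 − 4.695/7.523) = 0.501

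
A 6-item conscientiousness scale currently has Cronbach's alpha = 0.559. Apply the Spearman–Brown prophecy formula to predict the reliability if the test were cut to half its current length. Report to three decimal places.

predicted reliability = 0.388

Length factor m = 1/2
α' = m·α / (1 − (1−m)·α)
   = 1/2 × 0.559 / (1 − (1 − 1/2) × 0.559)
   = 0.2795 / 0.7205 = 0.388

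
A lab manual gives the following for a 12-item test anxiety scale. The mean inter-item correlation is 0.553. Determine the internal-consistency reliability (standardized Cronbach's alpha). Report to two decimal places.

Standardized α = k·r̄ / (1 + (k−1)·r̄) = 12 × 0.553 / (1 + 11 × 0.553)
  = 6.6360 / 7.0830 = 0.94

standardized Cronbach's alpha = 0.94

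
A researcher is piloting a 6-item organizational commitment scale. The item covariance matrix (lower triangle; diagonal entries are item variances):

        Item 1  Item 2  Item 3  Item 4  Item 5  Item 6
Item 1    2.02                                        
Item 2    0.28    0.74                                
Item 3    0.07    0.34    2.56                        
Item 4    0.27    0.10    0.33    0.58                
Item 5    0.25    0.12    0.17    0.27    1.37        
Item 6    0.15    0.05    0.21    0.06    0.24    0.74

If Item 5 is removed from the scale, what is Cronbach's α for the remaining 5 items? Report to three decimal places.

Cronbach's α = 0.449

Remaining items: Item 1, Item 2, Item 3, Item 4, Item 6 (k = 5).
ΣVar(i) = 2.02 + 0.74 + 2.56 + 0.58 + 0.74 = 6.64
σ²_T = 6.64 + 2 × 1.86 = 10.36
α (item deleted) = (5/4)·(1 − 6.64/10.36) = 0.449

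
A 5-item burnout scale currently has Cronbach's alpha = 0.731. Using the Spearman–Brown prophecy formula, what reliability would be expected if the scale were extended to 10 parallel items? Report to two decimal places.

predicted reliability = 0.84

Length factor m = 10/5 = 2.0000
α' = m·α / (1 + (m−1)·α)
   = 10/5 × 0.731 / (1 + (10/5 − 1) × 0.731)
   = 1.4620 / 1.7310 = 0.84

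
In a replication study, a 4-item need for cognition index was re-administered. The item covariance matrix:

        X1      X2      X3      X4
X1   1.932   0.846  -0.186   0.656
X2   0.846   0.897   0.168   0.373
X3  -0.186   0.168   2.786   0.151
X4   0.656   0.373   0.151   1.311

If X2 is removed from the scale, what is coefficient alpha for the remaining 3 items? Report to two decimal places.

Remaining items: X1, X3, X4 (k = 3).
Σσ²ᵢ = 1.932 + 2.786 + 1.311 = 6.029
Var(T) = 6.029 + 2 × 0.621 = 7.271
α (item deleted) = (3/2)·(1 − 6.029/7.271) = 0.26

coefficient alpha = 0.26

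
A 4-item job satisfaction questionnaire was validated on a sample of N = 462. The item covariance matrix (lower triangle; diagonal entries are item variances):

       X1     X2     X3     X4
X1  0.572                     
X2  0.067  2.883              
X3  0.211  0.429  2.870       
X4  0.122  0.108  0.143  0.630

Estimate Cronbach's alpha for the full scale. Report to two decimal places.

α = 0.32

ΣVar(i) = 0.572 + 2.883 + 2.870 + 0.630 = 6.955
Sum of off-diagonal covariances = 1.080
σ²_total = 6.955 + 2 × 1.080 = 9.115
α = (k/(k−1))·(1 − ΣVar(i)/σ²_total) = (4/3)·(1 − 6.955/9.115) = 0.32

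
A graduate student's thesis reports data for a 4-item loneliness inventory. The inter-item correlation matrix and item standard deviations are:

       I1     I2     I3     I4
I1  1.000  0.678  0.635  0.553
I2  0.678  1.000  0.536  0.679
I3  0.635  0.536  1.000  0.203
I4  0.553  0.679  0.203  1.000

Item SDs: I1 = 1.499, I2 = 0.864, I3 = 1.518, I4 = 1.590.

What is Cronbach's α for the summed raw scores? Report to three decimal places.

α = 0.794

Σσ²ᵢ = 1.499² + 0.864² + 1.518² + 1.590² = 7.8259
Covariances σ_ij = r_ij · s_i · s_j:
  σ(I1,I2) = 0.678 × 1.499 × 0.864 = 0.8781
  σ(I1,I3) = 0.635 × 1.499 × 1.518 = 1.4449
  σ(I1,I4) = 0.553 × 1.499 × 1.590 = 1.3180
  σ(I2,I3) = 0.536 × 0.864 × 1.518 = 0.7030
  σ(I2,I4) = 0.679 × 0.864 × 1.590 = 0.9328
  σ(I3,I4) = 0.203 × 1.518 × 1.590 = 0.4900
σ²_T = Σσ²ᵢ + 2·Σσ_ij = 7.8259 + 2 × 5.7668 = 19.3595
α = (4/3)·(1 − 7.8259/19.3595) = 0.794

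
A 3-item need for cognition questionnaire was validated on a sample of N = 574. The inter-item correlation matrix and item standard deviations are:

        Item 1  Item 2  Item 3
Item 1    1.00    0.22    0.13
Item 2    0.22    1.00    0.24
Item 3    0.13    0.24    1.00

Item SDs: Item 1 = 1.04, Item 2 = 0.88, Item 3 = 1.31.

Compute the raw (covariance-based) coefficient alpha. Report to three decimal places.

coefficient alpha = 0.403

Σσ²ᵢ = 1.04² + 0.88² + 1.31² = 3.5721
Covariances σ_ij = r_ij · s_i · s_j:
  σ(Item 1,Item 2) = 0.22 × 1.04 × 0.88 = 0.2013
  σ(Item 1,Item 3) = 0.13 × 1.04 × 1.31 = 0.1771
  σ(Item 2,Item 3) = 0.24 × 0.88 × 1.31 = 0.2767
σ²_T = Σσ²ᵢ + 2·Σσ_ij = 3.5721 + 2 × 0.6551 = 4.8823
α = (3/2)·(1 − 3.5721/4.8823) = 0.403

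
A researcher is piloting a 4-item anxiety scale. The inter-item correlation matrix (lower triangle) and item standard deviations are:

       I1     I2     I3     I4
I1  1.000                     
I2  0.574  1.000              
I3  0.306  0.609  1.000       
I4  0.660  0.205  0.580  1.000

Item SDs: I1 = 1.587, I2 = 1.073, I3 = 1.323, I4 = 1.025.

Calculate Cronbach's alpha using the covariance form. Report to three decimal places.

Σσ²ᵢ = 1.587² + 1.073² + 1.323² + 1.025² = 6.4709
Covariances σ_ij = r_ij · s_i · s_j:
  σ(I1,I2) = 0.574 × 1.587 × 1.073 = 0.9774
  σ(I1,I3) = 0.306 × 1.587 × 1.323 = 0.6425
  σ(I1,I4) = 0.660 × 1.587 × 1.025 = 1.0736
  σ(I2,I3) = 0.609 × 1.073 × 1.323 = 0.8645
  σ(I2,I4) = 0.205 × 1.073 × 1.025 = 0.2255
  σ(I3,I4) = 0.580 × 1.323 × 1.025 = 0.7865
σ²_T = Σσ²ᵢ + 2·Σσ_ij = 6.4709 + 2 × 4.5700 = 15.6109
α = (4/3)·(1 − 6.4709/15.6109) = 0.781

α = 0.781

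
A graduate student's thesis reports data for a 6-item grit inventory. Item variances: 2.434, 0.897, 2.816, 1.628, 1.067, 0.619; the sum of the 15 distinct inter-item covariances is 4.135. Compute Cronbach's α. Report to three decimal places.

Σσ²ᵢ = 2.434 + 0.897 + 2.816 + 1.628 + 1.067 + 0.619 = 9.461
Sum of distinct covariances = 4.135
σ²_total = Σσ²ᵢ + 2·Σcov = 9.461 + 2 × 4.135 = 17.731
α = (6/5)·(1 − 9.461/17.731) = 0.560

Cronbach's α = 0.560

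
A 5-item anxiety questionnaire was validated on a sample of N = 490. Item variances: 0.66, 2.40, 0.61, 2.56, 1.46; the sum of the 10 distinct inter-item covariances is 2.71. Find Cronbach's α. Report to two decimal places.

Cronbach's α = 0.52

Σσᵢ² = 0.66 + 2.40 + 0.61 + 2.56 + 1.46 = 7.69
Sum of distinct covariances = 2.71
total variance = Σσᵢ² + 2·Σcov = 7.69 + 2 × 2.71 = 13.11
α = (5/4)·(1 − 7.69/13.11) = 0.52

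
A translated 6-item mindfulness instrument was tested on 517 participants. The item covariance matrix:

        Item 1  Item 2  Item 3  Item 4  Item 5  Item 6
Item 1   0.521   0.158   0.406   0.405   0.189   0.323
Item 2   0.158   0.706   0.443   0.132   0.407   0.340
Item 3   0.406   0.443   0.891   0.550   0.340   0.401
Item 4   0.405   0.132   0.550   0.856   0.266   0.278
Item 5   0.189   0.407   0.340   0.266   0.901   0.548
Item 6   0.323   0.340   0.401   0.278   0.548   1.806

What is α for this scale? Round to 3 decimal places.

Σσᵢ² = 0.521 + 0.706 + 0.891 + 0.856 + 0.901 + 1.806 = 5.681
Σ_{i<j} σ_ij = 5.186
total variance = 5.681 + 2 × 5.186 = 16.053
α = (k/(k−1))·(1 − Σσᵢ²/total variance) = (6/5)·(1 − 5.681/16.053) = 0.775

α = 0.775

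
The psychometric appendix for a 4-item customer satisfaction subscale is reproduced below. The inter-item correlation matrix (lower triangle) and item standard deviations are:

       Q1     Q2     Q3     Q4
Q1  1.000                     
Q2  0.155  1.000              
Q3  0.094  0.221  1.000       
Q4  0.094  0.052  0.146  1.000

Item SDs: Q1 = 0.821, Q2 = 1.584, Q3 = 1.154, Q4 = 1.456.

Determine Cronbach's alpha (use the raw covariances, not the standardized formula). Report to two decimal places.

Σσ²ᵢ = 0.821² + 1.584² + 1.154² + 1.456² = 6.6347
Covariances σ_ij = r_ij · s_i · s_j:
  σ(Q1,Q2) = 0.155 × 0.821 × 1.584 = 0.2016
  σ(Q1,Q3) = 0.094 × 0.821 × 1.154 = 0.0891
  σ(Q1,Q4) = 0.094 × 0.821 × 1.456 = 0.1124
  σ(Q2,Q3) = 0.221 × 1.584 × 1.154 = 0.4040
  σ(Q2,Q4) = 0.052 × 1.584 × 1.456 = 0.1199
  σ(Q3,Q4) = 0.146 × 1.154 × 1.456 = 0.2453
σ²_T = Σσ²ᵢ + 2·Σσ_ij = 6.6347 + 2 × 1.1723 = 8.9793
α = (4/3)·(1 − 6.6347/8.9793) = 0.35

α = 0.35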